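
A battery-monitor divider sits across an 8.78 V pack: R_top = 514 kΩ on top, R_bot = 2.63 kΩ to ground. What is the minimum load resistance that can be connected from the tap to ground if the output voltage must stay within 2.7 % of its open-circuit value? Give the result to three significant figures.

R_L(min) ≈ 94.3 kΩ

Output resistance R_th = R_top‖R_bot = (514 × 2.63)/516.6 = 2.617 kΩ.
The fractional drop is R_th/(R_th + R_L); requiring this ≤ 0.0270 gives R_L ≥ R_th(1/0.0270 − 1) = 2.617 × 36.04 = 94.3 kΩ.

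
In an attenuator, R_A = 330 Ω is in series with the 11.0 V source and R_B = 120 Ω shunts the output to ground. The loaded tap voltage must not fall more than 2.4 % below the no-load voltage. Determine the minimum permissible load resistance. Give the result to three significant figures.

Output resistance R_th = R_A‖R_B = (330 × 120)/450.0 = 88.00 Ω.
The fractional drop is R_th/(R_th + R_L); requiring this ≤ 0.0240 gives R_L ≥ R_th(1/0.0240 − 1) = 88.00 × 40.67 = 3.58 kΩ.

R_L(min) ≈ 3.58 kΩ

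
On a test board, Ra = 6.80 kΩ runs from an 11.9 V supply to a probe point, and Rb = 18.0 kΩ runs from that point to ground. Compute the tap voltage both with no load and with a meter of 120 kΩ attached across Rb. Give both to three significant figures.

Unloaded: 8.64 V; loaded: 8.30 V

Open-circuit: V = 11.9 × 18.0/(6.80 + 18.0) = 8.64 V.
With the load, Rb becomes Rb‖R_L = 15.65 kΩ, so V = 11.9 × 15.65/22.45 = 8.30 V.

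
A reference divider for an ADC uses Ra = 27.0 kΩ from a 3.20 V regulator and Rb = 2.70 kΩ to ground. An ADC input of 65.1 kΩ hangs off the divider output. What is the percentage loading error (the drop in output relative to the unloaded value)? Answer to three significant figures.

The divider's output (Thévenin) resistance is Ra‖Rb = 2.455 kΩ.
Fractional drop under load = R_th/(R_th + R_L) = 2.455 / (2.455 + 65.1) = 0.03633.
So the output falls by 3.63 %.

3.63 %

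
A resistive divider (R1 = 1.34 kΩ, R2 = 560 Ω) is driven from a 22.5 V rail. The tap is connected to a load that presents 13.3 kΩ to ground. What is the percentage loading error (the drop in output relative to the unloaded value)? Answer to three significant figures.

The divider's output (Thévenin) resistance is R1‖R2 = 394.9 Ω.
Fractional drop under load = R_th/(R_th + R_L) = 394.9 / (394.9 + 13300) = 0.02884.
So the output falls by 2.88 %.

2.88 %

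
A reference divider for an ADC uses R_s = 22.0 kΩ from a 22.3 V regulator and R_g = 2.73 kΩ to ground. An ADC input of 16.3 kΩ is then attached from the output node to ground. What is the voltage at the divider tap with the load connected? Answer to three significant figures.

V_out ≈ 2.14 V

The load sits in parallel with R_g: R_g‖R_L = (2.73 × 16.3) / (2.73 + 16.3) = 2.338 kΩ.
V_out = 22.3 × 2.338 / (22.0 + 2.338) = 22.3 × 2.338/24.34 = 2.14 V.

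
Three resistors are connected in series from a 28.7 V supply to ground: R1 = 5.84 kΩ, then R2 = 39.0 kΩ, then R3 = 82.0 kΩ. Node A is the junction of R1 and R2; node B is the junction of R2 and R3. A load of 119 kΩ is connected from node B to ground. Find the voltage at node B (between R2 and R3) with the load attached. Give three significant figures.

V ≈ 14.9 V

At node B, R3 is in parallel with the load: R3‖R_L = 48.55 kΩ.
Below node A the resistance is R2 + (R3‖R_L) = 87.55 kΩ, so V_A = 28.7 × 87.55/93.39 = 26.91 V.
Then V_B = V_A × (R3‖R_L)/(R2 + R3‖R_L) = 26.91 × 48.55/87.55 = 14.9 V.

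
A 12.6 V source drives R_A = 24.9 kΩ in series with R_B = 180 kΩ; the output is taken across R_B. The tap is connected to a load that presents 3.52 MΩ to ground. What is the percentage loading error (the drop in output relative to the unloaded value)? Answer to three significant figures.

The divider's output (Thévenin) resistance is R_A‖R_B = 21.87 kΩ.
Fractional drop under load = R_th/(R_th + R_L) = 21.87 / (21.87 + 3520) = 0.006176.
So the output falls by 0.618 %.

0.618 %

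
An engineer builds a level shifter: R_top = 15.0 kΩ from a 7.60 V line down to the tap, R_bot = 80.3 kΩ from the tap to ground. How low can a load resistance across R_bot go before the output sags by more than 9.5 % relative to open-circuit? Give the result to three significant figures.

R_L(min) ≈ 120 kΩ

Output resistance R_th = R_top‖R_bot = (15.0 × 80.3)/95.30 = 12.64 kΩ.
The fractional drop is R_th/(R_th + R_L); requiring this ≤ 0.0950 gives R_L ≥ R_th(1/0.0950 − 1) = 12.64 × 9.526 = 120 kΩ.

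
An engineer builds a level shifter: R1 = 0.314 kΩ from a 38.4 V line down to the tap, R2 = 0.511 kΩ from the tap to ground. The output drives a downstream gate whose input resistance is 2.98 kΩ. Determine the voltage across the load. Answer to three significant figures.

V_out ≈ 22.3 V

The load sits in parallel with R2: R2‖R_L = (511 × 2980) / (511 + 2980) = 436.2 Ω.
V_out = 38.4 × 436.2 / (314 + 436.2) = 38.4 × 436.2/750.2 = 22.3 V.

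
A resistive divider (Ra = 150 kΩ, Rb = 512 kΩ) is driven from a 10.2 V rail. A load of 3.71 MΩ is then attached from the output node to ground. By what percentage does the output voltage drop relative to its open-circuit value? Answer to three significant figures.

The divider's output (Thévenin) resistance is Ra‖Rb = 116.0 kΩ.
Fractional drop under load = R_th/(R_th + R_L) = 116.0 / (116.0 + 3710) = 0.03032.
So the output falls by 3.03 %.

3.03 %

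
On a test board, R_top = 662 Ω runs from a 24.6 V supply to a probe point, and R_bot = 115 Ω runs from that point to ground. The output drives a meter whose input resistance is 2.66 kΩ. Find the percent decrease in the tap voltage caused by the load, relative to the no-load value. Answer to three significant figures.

3.55 %

The divider's output (Thévenin) resistance is R_top‖R_bot = 97.98 Ω.
Fractional drop under load = R_th/(R_th + R_L) = 97.98 / (97.98 + 2660) = 0.03553.
So the output falls by 3.55 %.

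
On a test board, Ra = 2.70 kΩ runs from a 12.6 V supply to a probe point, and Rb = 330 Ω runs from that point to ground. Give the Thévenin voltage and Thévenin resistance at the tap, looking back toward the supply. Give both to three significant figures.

V_th is the open-circuit tap voltage: 12.6 × 330/(2700 + 330) = 1.37 V.
With the supply zeroed, Ra and Rb appear in parallel from the tap: R_th = Ra‖Rb = (2700 × 330)/3030 = 294 Ω.

V_th = 1.37 V, R_th = 294 Ω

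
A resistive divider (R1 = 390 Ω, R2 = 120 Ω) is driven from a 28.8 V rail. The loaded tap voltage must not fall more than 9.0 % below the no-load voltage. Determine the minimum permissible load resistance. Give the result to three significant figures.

Output resistance R_th = R1‖R2 = (390 × 120)/510.0 = 91.76 Ω.
The fractional drop is R_th/(R_th + R_L); requiring this ≤ 0.0900 gives R_L ≥ R_th(1/0.0900 − 1) = 91.76 × 10.11 = 928 Ω.

R_L(min) ≈ 928 Ω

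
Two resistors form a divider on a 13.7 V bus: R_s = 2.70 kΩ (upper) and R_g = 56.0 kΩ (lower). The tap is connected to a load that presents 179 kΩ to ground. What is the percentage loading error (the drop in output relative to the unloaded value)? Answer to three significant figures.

The divider's output (Thévenin) resistance is R_s‖R_g = 2.576 kΩ.
Fractional drop under load = R_th/(R_th + R_L) = 2.576 / (2.576 + 179) = 0.01419.
So the output falls by 1.42 %.

1.42 %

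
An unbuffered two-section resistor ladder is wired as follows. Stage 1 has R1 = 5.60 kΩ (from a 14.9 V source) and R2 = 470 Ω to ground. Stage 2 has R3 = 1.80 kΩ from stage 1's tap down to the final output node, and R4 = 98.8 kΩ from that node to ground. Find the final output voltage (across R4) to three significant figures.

V_out ≈ 1.13 V

Stage 2 presents R3+R4 = 100600 Ω as a load on stage 1's tap.
Stage 1's lower leg becomes R2‖(R3+R4) = 467.8 Ω, so V_mid = 14.9 × 467.8/6068 = 1.149 V.
Stage 2 is itself unloaded: V_out = V_mid × R4/(R3+R4) = 1.149 × 98800/100600 = 1.13 V.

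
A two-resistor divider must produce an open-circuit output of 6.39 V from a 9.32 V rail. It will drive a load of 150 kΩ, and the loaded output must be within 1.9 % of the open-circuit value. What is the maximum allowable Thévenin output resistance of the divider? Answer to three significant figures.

Loading drop = R_th/(R_th + R_L) ≤ 0.0190, so R_th ≤ R_L · ε/(1−ε) = 150 kΩ × 0.0190/0.9810 = 2.91 kΩ.
(Any R1, R2 with R2/(R1+R2) = 0.686 and R1‖R2 ≤ 2.91 kΩ will meet the spec.)

R_th ≤ 2.91 kΩ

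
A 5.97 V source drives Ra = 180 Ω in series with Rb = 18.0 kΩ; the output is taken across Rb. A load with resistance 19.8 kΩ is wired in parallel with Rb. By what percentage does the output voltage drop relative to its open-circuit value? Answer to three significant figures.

The divider's output (Thévenin) resistance is Ra‖Rb = 178.2 Ω.
Fractional drop under load = R_th/(R_th + R_L) = 178.2 / (178.2 + 19800) = 0.008921.
So the output falls by 0.892 %.

0.892 %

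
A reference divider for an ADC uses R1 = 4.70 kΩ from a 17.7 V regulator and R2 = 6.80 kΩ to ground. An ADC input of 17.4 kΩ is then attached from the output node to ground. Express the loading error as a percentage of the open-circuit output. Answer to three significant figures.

13.8 %

Unloaded V = 17.7 × 6.80/11.50 = 10.466 V.
Loaded: R2‖R_L = 4.889 kΩ, giving V = 17.7 × 4.889/9.589 = 9.0247 V.
Drop = (10.466 − 9.0247) / 10.466 = 13.8 %.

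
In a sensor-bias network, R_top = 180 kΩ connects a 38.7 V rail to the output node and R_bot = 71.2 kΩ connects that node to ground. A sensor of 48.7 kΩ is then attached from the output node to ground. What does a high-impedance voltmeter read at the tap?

The load sits in parallel with R_bot: R_bot‖R_L = (71.2 × 48.7) / (71.2 + 48.7) = 28.92 kΩ.
V_out = 38.7 × 28.92 / (180 + 28.92) = 38.7 × 28.92/208.9 = 5.36 V.
(Unloaded it would have been 11.0 V.)

V_out ≈ 5.36 V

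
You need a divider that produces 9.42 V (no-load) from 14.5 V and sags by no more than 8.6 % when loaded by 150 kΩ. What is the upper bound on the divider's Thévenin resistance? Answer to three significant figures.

Loading drop = R_th/(R_th + R_L) ≤ 0.0860, so R_th ≤ R_L · ε/(1−ε) = 150 kΩ × 0.0860/0.9140 = 14.1 kΩ.
(Any R1, R2 with R2/(R1+R2) = 0.650 and R1‖R2 ≤ 14.1 kΩ will meet the spec.)

R_th ≤ 14.1 kΩ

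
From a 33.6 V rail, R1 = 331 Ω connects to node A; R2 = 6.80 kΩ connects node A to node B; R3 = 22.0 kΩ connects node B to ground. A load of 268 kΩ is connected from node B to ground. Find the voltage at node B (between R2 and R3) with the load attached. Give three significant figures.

At node B, R3 is in parallel with the load: R3‖R_L = 20330 Ω.
Below node A the resistance is R2 + (R3‖R_L) = 27130 Ω, so V_A = 33.6 × 27130/27460 = 33.20 V.
Then V_B = V_A × (R3‖R_L)/(R2 + R3‖R_L) = 33.20 × 20330/27130 = 24.9 V.

V ≈ 24.9 V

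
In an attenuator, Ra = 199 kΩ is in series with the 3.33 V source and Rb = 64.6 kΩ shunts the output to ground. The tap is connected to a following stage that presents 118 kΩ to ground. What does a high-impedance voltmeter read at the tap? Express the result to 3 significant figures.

The load sits in parallel with Rb: Rb‖R_L = (64.6 × 118) / (64.6 + 118) = 41.75 kΩ.
V_out = 3.33 × 41.75 / (199 + 41.75) = 3.33 × 41.75/240.7 = 0.577 V.

V_out ≈ 0.577 V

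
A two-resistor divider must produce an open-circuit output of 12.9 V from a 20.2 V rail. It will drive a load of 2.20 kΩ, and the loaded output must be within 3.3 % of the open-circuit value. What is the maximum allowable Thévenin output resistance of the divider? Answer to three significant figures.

R_th ≤ 75.1 Ω

Loading drop = R_th/(R_th + R_L) ≤ 0.0330, so R_th ≤ R_L · ε/(1−ε) = 2.20 kΩ × 0.0330/0.9670 = 75.1 Ω.
(Any R1, R2 with R2/(R1+R2) = 0.639 and R1‖R2 ≤ 75.1 Ω will meet the spec.)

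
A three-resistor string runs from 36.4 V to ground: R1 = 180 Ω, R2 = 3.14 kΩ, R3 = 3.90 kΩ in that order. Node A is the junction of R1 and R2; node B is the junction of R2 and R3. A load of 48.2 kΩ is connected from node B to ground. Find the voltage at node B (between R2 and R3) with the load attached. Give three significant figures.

V ≈ 19.0 V

At node B, R3 is in parallel with the load: R3‖R_L = 3608 Ω.
Below node A the resistance is R2 + (R3‖R_L) = 6748 Ω, so V_A = 36.4 × 6748/6928 = 35.45 V.
Then V_B = V_A × (R3‖R_L)/(R2 + R3‖R_L) = 35.45 × 3608/6748 = 19.0 V.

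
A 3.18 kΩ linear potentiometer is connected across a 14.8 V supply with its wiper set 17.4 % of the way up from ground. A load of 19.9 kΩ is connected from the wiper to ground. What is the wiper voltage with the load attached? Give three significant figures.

The wiper splits the pot into (1−α)R = 2627 Ω above and αR = 553.3 Ω below.
Lower section ‖ load = 538.4 Ω.
V_wiper = 14.8 × 538.4/(2627 + 538.4) = 2.52 V.

V ≈ 2.52 V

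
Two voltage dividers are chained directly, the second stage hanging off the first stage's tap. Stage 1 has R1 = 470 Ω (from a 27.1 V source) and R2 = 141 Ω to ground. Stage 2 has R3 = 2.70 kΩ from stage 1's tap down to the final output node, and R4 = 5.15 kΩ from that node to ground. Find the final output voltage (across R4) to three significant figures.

Stage 2 presents R3+R4 = 7850 Ω as a load on stage 1's tap.
Stage 1's lower leg becomes R2‖(R3+R4) = 138.5 Ω, so V_mid = 27.1 × 138.5/608.5 = 6.169 V.
Stage 2 is itself unloaded: V_out = V_mid × R4/(R3+R4) = 6.169 × 5150/7850 = 4.05 V.

V_out ≈ 4.05 V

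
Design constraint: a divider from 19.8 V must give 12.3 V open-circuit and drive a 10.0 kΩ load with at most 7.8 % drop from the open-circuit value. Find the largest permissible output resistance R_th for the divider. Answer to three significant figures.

Loading drop = R_th/(R_th + R_L) ≤ 0.0780, so R_th ≤ R_L · ε/(1−ε) = 10.0 kΩ × 0.0780/0.9220 = 846 Ω.
(Any R1, R2 with R2/(R1+R2) = 0.621 and R1‖R2 ≤ 846 Ω will meet the spec.)

R_th ≤ 846 Ω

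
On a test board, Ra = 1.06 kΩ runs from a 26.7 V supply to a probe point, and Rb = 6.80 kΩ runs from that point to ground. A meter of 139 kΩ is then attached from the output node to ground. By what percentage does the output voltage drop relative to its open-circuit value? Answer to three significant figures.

The divider's output (Thévenin) resistance is Ra‖Rb = 0.9170 kΩ.
Fractional drop under load = R_th/(R_th + R_L) = 0.9170 / (0.9170 + 139) = 0.006554.
So the output falls by 0.655 %.

0.655 %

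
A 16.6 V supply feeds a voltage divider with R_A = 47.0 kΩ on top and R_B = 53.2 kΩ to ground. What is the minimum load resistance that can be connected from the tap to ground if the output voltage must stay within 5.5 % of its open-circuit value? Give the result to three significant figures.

R_L(min) ≈ 429 kΩ

Output resistance R_th = R_A‖R_B = (47.0 × 53.2)/100.2 = 24.95 kΩ.
The fractional drop is R_th/(R_th + R_L); requiring this ≤ 0.0550 gives R_L ≥ R_th(1/0.0550 − 1) = 24.95 × 17.18 = 429 kΩ.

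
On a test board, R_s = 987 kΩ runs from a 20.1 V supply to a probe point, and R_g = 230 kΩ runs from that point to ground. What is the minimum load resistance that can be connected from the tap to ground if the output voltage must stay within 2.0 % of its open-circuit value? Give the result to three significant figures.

Output resistance R_th = R_s‖R_g = (987 × 230)/1217 = 186.5 kΩ.
The fractional drop is R_th/(R_th + R_L); requiring this ≤ 0.0200 gives R_L ≥ R_th(1/0.0200 − 1) = 186.5 × 49.00 = 9.14 MΩ.

R_L(min) ≈ 9.14 MΩ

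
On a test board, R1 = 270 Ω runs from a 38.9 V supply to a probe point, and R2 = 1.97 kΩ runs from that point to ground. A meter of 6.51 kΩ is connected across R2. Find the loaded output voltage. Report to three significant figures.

V_out ≈ 33.0 V

The load sits in parallel with R2: R2‖R_L = (1970 × 6510) / (1970 + 6510) = 1512 Ω.
V_out = 38.9 × 1512 / (270 + 1512) = 38.9 × 1512/1782 = 33.0 V.
(Unloaded it would have been 34.2 V.)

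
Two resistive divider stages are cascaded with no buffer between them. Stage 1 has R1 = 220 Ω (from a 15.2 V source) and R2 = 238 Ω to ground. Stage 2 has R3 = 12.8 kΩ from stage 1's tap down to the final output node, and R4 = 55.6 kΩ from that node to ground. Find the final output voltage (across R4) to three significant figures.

V_out ≈ 6.41 V

Stage 2 presents R3+R4 = 68400 Ω as a load on stage 1's tap.
Stage 1's lower leg becomes R2‖(R3+R4) = 237.2 Ω, so V_mid = 15.2 × 237.2/457.2 = 7.886 V.
Stage 2 is itself unloaded: V_out = V_mid × R4/(R3+R4) = 7.886 × 55600/68400 = 6.41 V.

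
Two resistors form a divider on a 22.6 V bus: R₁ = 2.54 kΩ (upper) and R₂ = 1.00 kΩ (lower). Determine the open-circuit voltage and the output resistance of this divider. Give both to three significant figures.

V_th = 6.38 V, R_th = 718 Ω

V_th is the open-circuit tap voltage: 22.6 × 1.00/(2.54 + 1.00) = 6.38 V.
With the supply zeroed, R₁ and R₂ appear in parallel from the tap: R_th = R₁‖R₂ = (2.54 × 1.00)/3.540 = 718 Ω.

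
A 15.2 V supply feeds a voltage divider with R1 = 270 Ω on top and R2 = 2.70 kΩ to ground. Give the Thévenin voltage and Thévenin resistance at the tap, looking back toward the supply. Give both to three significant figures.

V_th = 13.8 V, R_th = 245 Ω

V_th is the open-circuit tap voltage: 15.2 × 2700/(270 + 2700) = 13.8 V.
With the supply zeroed, R1 and R2 appear in parallel from the tap: R_th = R1‖R2 = (270 × 2700)/2970 = 245 Ω.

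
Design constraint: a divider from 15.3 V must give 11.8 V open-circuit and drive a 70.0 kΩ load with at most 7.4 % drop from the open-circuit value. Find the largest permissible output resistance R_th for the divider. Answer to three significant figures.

Loading drop = R_th/(R_th + R_L) ≤ 0.0740, so R_th ≤ R_L · ε/(1−ε) = 70.0 kΩ × 0.0740/0.9260 = 5.59 kΩ.

R_th ≤ 5.59 kΩ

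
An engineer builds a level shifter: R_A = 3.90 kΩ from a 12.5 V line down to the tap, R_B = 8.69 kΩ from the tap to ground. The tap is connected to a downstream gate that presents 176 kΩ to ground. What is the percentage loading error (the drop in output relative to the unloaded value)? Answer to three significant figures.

1.51 %

The divider's output (Thévenin) resistance is R_A‖R_B = 2.692 kΩ.
Fractional drop under load = R_th/(R_th + R_L) = 2.692 / (2.692 + 176) = 0.01506.
So the output falls by 1.51 %.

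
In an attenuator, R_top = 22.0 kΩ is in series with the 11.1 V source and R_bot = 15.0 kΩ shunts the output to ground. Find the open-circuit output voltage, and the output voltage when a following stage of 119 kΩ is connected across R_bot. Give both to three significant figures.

Unloaded: 4.50 V; loaded: 4.19 V

Open-circuit: V = 11.1 × 15.0/(22.0 + 15.0) = 4.50 V.
With the load, R_bot becomes R_bot‖R_L = 13.32 kΩ, so V = 11.1 × 13.32/35.32 = 4.19 V.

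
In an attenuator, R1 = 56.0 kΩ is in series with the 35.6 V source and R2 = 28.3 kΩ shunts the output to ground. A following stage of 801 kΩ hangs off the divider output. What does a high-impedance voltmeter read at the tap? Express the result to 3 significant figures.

The load sits in parallel with R2: R2‖R_L = (28.3 × 801) / (28.3 + 801) = 27.33 kΩ.
V_out = 35.6 × 27.33 / (56.0 + 27.33) = 35.6 × 27.33/83.33 = 11.7 V.
(Unloaded it would have been 12.0 V.)

V_out ≈ 11.7 V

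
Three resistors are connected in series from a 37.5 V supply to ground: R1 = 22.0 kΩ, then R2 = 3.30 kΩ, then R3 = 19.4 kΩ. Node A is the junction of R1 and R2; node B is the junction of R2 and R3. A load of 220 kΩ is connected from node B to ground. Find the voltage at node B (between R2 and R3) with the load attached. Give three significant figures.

At node B, R3 is in parallel with the load: R3‖R_L = 17.83 kΩ.
Below node A the resistance is R2 + (R3‖R_L) = 21.13 kΩ, so V_A = 37.5 × 21.13/43.13 = 18.37 V.
Then V_B = V_A × (R3‖R_L)/(R2 + R3‖R_L) = 18.37 × 17.83/21.13 = 15.5 V.

V ≈ 15.5 V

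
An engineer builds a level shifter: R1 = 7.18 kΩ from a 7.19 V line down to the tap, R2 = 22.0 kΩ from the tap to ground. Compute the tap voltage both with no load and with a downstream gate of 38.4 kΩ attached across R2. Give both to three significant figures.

Open-circuit: V = 7.19 × 22.0/(7.18 + 22.0) = 5.42 V.
With the load, R2 becomes R2‖R_L = 13.99 kΩ, so V = 7.19 × 13.99/21.17 = 4.75 V.

Unloaded: 5.42 V; loaded: 4.75 V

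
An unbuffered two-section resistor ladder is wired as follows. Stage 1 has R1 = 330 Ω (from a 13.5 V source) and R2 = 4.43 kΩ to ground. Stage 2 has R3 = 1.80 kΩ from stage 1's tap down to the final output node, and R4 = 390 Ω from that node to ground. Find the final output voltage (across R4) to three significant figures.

V_out ≈ 1.96 V

Stage 2 presents R3+R4 = 2190 Ω as a load on stage 1's tap.
Stage 1's lower leg becomes R2‖(R3+R4) = 1466 Ω, so V_mid = 13.5 × 1466/1796 = 11.02 V.
Stage 2 is itself unloaded: V_out = V_mid × R4/(R3+R4) = 11.02 × 390/2190 = 1.96 V.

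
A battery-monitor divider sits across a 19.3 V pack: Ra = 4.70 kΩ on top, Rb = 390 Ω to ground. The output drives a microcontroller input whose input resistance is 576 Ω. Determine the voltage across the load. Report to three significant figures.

V_out ≈ 0.910 V

The load sits in parallel with Rb: Rb‖R_L = (390 × 576) / (390 + 576) = 232.5 Ω.
V_out = 19.3 × 232.5 / (4700 + 232.5) = 19.3 × 232.5/4933 = 0.910 V.
(Unloaded it would have been 1.48 V.)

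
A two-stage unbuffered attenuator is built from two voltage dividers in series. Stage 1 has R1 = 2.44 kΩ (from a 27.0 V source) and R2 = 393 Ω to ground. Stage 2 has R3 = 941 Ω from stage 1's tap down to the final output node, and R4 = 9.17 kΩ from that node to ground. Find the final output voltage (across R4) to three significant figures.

Stage 2 presents R3+R4 = 10110 Ω as a load on stage 1's tap.
Stage 1's lower leg becomes R2‖(R3+R4) = 378.3 Ω, so V_mid = 27.0 × 378.3/2818 = 3.624 V.
Stage 2 is itself unloaded: V_out = V_mid × R4/(R3+R4) = 3.624 × 9170/10110 = 3.29 V.

V_out ≈ 3.29 V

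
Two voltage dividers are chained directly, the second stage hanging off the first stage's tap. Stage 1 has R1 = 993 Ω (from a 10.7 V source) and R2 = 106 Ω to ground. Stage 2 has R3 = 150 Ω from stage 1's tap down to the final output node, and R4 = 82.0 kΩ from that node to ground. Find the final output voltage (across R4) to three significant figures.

V_out ≈ 1.03 V

Stage 2 presents R3+R4 = 82150 Ω as a load on stage 1's tap.
Stage 1's lower leg becomes R2‖(R3+R4) = 105.9 Ω, so V_mid = 10.7 × 105.9/1099 = 1.031 V.
Stage 2 is itself unloaded: V_out = V_mid × R4/(R3+R4) = 1.031 × 82000/82150 = 1.03 V.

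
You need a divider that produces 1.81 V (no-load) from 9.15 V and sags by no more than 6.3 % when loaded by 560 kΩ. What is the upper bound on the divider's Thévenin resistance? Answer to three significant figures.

R_th ≤ 37.7 kΩ

Loading drop = R_th/(R_th + R_L) ≤ 0.0630, so R_th ≤ R_L · ε/(1−ε) = 560 kΩ × 0.0630/0.9370 = 37.7 kΩ.
(Any R1, R2 with R2/(R1+R2) = 0.198 and R1‖R2 ≤ 37.7 kΩ will meet the spec.)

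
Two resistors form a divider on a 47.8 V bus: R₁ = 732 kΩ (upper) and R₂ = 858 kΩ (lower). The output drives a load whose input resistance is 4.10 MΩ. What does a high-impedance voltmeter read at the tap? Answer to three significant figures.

The load sits in parallel with R₂: R₂‖R_L = (858 × 4100) / (858 + 4100) = 709.5 kΩ.
V_out = 47.8 × 709.5 / (732 + 709.5) = 47.8 × 709.5/1442 = 23.5 V.

V_out ≈ 23.5 V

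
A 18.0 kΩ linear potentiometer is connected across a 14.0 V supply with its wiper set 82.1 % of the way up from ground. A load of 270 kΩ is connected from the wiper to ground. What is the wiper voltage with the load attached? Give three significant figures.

The wiper splits the pot into (1−α)R = 3.222 kΩ above and αR = 14.78 kΩ below.
Lower section ‖ load = 14.01 kΩ.
V_wiper = 14.0 × 14.01/(3.222 + 14.01) = 11.4 V.

V ≈ 11.4 V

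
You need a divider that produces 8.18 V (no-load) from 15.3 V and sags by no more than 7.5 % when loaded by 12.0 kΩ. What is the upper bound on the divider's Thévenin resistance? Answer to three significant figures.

Loading drop = R_th/(R_th + R_L) ≤ 0.0750, so R_th ≤ R_L · ε/(1−ε) = 12.0 kΩ × 0.0750/0.9250 = 973 Ω.

R_th ≤ 973 Ω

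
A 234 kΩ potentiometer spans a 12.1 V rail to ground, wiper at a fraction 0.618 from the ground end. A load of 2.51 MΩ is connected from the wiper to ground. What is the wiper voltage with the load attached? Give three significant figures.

V ≈ 7.32 V

The wiper splits the pot into (1−α)R = 89.39 kΩ above and αR = 144.6 kΩ below.
Lower section ‖ load = 136.7 kΩ.
V_wiper = 12.1 × 136.7/(89.39 + 136.7) = 7.32 V.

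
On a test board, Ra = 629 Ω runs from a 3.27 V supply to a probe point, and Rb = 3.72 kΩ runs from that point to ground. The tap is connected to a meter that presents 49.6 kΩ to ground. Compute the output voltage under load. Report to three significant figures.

V_out ≈ 2.77 V

The load sits in parallel with Rb: Rb‖R_L = (3720 × 49600) / (3720 + 49600) = 3460 Ω.
V_out = 3.27 × 3460 / (629 + 3460) = 3.27 × 3460/4089 = 2.77 V.
(Unloaded it would have been 2.80 V.)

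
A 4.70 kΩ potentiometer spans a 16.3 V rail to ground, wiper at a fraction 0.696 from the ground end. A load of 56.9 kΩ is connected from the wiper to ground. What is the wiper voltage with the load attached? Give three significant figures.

V ≈ 11.1 V

The wiper splits the pot into (1−α)R = 1.429 kΩ above and αR = 3.271 kΩ below.
Lower section ‖ load = 3.093 kΩ.
V_wiper = 16.3 × 3.093/(1.429 + 3.093) = 11.1 V.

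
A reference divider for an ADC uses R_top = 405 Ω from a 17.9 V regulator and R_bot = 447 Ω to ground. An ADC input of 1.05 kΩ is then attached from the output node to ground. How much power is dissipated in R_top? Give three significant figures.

P ≈ 251 mW

Total resistance from the source is R_top + (R_bot‖R_L) = 718.5 Ω, so I = 17.9/718.5 Ω = 24.91 mA.
P = I²·R_top = (24.91 mA)² × 405 Ω = 251 mW.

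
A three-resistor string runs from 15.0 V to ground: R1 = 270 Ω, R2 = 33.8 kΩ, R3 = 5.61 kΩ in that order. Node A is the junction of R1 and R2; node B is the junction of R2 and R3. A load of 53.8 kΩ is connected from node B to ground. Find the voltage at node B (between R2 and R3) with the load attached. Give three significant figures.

At node B, R3 is in parallel with the load: R3‖R_L = 5080 Ω.
Below node A the resistance is R2 + (R3‖R_L) = 38880 Ω, so V_A = 15.0 × 38880/39150 = 14.90 V.
Then V_B = V_A × (R3‖R_L)/(R2 + R3‖R_L) = 14.90 × 5080/38880 = 1.95 V.

V ≈ 1.95 V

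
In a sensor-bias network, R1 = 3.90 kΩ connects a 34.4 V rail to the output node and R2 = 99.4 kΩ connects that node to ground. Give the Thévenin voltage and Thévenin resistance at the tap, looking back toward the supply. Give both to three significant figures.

V_th is the open-circuit tap voltage: 34.4 × 99.4/(3.90 + 99.4) = 33.1 V.
With the supply zeroed, R1 and R2 appear in parallel from the tap: R_th = R1‖R2 = (3.90 × 99.4)/103.3 = 3.75 kΩ.

V_th = 33.1 V, R_th = 3.75 kΩ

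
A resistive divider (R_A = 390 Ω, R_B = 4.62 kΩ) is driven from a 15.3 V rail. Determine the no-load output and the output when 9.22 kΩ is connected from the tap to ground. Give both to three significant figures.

Open-circuit: V = 15.3 × 4620/(390 + 4620) = 14.1 V.
With the load, R_B becomes R_B‖R_L = 3078 Ω, so V = 15.3 × 3078/3468 = 13.6 V.

Unloaded: 14.1 V; loaded: 13.6 V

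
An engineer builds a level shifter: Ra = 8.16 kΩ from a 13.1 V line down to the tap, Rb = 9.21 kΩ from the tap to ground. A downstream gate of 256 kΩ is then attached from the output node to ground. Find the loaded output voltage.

V_out ≈ 6.83 V

The load sits in parallel with Rb: Rb‖R_L = (9.21 × 256) / (9.21 + 256) = 8.890 kΩ.
V_out = 13.1 × 8.890 / (8.16 + 8.890) = 13.1 × 8.890/17.05 = 6.83 V.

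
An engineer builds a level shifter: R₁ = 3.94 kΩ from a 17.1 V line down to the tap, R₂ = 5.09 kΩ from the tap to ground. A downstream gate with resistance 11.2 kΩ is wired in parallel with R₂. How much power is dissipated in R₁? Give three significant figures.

P ≈ 20.8 mW

Total resistance from the source is R₁ + (R₂‖R_L) = 7.440 kΩ, so I = 17.1/7.440 kΩ = 2.299 mA.
P = I²·R₁ = (2.299 mA)² × 3.94 kΩ = 20.8 mW.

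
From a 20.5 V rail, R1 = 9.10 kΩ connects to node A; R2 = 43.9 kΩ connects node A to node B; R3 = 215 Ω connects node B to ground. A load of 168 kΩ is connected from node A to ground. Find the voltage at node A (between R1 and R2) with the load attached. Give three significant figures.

V ≈ 16.3 V

Below node A the series string R2+R3 = 44120 Ω sits in parallel with the 168000 Ω load: 34940 Ω.
V_A = 20.5 × 34940/(9100 + 34940) = 16.3 V.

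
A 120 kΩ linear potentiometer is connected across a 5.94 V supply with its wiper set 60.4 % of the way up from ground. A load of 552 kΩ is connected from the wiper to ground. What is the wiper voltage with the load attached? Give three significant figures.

V ≈ 3.41 V

The wiper splits the pot into (1−α)R = 47.52 kΩ above and αR = 72.48 kΩ below.
Lower section ‖ load = 64.07 kΩ.
V_wiper = 5.94 × 64.07/(47.52 + 64.07) = 3.41 V.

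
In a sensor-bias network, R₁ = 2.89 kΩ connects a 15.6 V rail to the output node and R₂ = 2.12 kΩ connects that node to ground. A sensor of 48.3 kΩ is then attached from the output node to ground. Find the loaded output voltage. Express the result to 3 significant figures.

V_out ≈ 6.44 V

The load sits in parallel with R₂: R₂‖R_L = (2.12 × 48.3) / (2.12 + 48.3) = 2.031 kΩ.
V_out = 15.6 × 2.031 / (2.89 + 2.031) = 15.6 × 2.031/4.921 = 6.44 V.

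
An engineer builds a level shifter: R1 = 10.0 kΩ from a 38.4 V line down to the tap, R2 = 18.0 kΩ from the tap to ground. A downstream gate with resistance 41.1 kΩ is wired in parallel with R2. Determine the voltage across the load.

V_out ≈ 21.3 V

The load sits in parallel with R2: R2‖R_L = (18.0 × 41.1) / (18.0 + 41.1) = 12.52 kΩ.
V_out = 38.4 × 12.52 / (10.0 + 12.52) = 38.4 × 12.52/22.52 = 21.3 V.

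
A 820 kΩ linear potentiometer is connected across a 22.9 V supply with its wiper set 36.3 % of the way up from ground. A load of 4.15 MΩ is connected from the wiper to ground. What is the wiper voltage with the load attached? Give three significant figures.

The wiper splits the pot into (1−α)R = 522.3 kΩ above and αR = 297.7 kΩ below.
Lower section ‖ load = 277.7 kΩ.
V_wiper = 22.9 × 277.7/(522.3 + 277.7) = 7.95 V.

V ≈ 7.95 V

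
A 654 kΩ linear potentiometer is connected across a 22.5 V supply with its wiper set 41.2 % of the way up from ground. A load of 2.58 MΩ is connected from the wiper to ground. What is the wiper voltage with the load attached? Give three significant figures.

V ≈ 8.73 V

The wiper splits the pot into (1−α)R = 384.6 kΩ above and αR = 269.4 kΩ below.
Lower section ‖ load = 244.0 kΩ.
V_wiper = 22.5 × 244.0/(384.6 + 244.0) = 8.73 V.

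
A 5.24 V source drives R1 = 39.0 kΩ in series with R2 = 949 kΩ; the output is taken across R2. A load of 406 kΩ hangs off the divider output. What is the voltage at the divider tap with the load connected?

V_out ≈ 4.61 V

The load sits in parallel with R2: R2‖R_L = (949 × 406) / (949 + 406) = 284.3 kΩ.
V_out = 5.24 × 284.3 / (39.0 + 284.3) = 5.24 × 284.3/323.3 = 4.61 V.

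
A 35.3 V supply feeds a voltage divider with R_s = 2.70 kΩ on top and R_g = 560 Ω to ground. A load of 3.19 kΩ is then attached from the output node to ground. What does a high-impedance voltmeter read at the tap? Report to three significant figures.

The load sits in parallel with R_g: R_g‖R_L = (560 × 3190) / (560 + 3190) = 476.4 Ω.
V_out = 35.3 × 476.4 / (2700 + 476.4) = 35.3 × 476.4/3176 = 5.29 V.

V_out ≈ 5.29 V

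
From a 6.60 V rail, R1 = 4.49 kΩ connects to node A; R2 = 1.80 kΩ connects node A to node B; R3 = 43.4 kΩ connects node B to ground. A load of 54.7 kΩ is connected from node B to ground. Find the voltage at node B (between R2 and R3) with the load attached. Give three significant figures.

At node B, R3 is in parallel with the load: R3‖R_L = 24.20 kΩ.
Below node A the resistance is R2 + (R3‖R_L) = 26.00 kΩ, so V_A = 6.60 × 26.00/30.49 = 5.628 V.
Then V_B = V_A × (R3‖R_L)/(R2 + R3‖R_L) = 5.628 × 24.20/26.00 = 5.24 V.

V ≈ 5.24 V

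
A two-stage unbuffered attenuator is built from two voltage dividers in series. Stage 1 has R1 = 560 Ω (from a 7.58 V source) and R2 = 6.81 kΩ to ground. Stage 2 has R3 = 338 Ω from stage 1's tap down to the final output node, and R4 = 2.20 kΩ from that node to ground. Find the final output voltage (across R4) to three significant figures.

V_out ≈ 5.04 V

Stage 2 presents R3+R4 = 2538 Ω as a load on stage 1's tap.
Stage 1's lower leg becomes R2‖(R3+R4) = 1849 Ω, so V_mid = 7.58 × 1849/2409 = 5.818 V.
Stage 2 is itself unloaded: V_out = V_mid × R4/(R3+R4) = 5.818 × 2200/2538 = 5.04 V.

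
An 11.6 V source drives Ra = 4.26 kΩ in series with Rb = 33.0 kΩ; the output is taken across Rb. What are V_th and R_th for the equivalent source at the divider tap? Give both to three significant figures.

V_th = 10.3 V, R_th = 3.77 kΩ

V_th is the open-circuit tap voltage: 11.6 × 33.0/(4.26 + 33.0) = 10.3 V.
With the supply zeroed, Ra and Rb appear in parallel from the tap: R_th = Ra‖Rb = (4.26 × 33.0)/37.26 = 3.77 kΩ.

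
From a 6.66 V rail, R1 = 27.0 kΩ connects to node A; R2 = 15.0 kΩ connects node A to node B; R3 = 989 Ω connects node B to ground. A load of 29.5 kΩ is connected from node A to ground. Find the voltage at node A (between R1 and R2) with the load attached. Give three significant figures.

V ≈ 1.85 V

Below node A the series string R2+R3 = 15990 Ω sits in parallel with the 29500 Ω load: 10370 Ω.
V_A = 6.66 × 10370/(27000 + 10370) = 1.85 V.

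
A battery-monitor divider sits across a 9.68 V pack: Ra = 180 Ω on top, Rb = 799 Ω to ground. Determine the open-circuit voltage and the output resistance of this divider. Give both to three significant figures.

V_th is the open-circuit tap voltage: 9.68 × 799/(180 + 799) = 7.90 V.
With the supply zeroed, Ra and Rb appear in parallel from the tap: R_th = Ra‖Rb = (180 × 799)/979.0 = 147 Ω.

V_th = 7.90 V, R_th = 147 Ω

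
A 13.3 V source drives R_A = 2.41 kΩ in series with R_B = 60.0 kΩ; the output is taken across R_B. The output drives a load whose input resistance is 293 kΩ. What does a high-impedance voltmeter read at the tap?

The load sits in parallel with R_B: R_B‖R_L = (60.0 × 293) / (60.0 + 293) = 49.80 kΩ.
V_out = 13.3 × 49.80 / (2.41 + 49.80) = 13.3 × 49.80/52.21 = 12.7 V.

V_out ≈ 12.7 V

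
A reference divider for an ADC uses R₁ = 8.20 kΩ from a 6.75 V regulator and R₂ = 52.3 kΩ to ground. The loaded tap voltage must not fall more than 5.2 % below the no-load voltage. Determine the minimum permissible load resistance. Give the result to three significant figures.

Output resistance R_th = R₁‖R₂ = (8.20 × 52.3)/60.50 = 7.089 kΩ.
The fractional drop is R_th/(R_th + R_L); requiring this ≤ 0.0520 gives R_L ≥ R_th(1/0.0520 − 1) = 7.089 × 18.23 = 129 kΩ.

R_L(min) ≈ 129 kΩ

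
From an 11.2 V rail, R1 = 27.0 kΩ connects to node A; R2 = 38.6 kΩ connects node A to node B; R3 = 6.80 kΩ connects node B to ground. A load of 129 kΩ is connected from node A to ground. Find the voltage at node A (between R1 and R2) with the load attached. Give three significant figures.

Below node A the series string R2+R3 = 45.40 kΩ sits in parallel with the 129 kΩ load: 33.58 kΩ.
V_A = 11.2 × 33.58/(27.0 + 33.58) = 6.21 V.

V ≈ 6.21 V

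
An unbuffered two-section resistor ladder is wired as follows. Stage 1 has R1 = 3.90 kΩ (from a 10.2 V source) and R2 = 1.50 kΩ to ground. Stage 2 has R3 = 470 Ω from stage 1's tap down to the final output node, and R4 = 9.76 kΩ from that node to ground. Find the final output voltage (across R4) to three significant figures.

V_out ≈ 2.44 V

Stage 2 presents R3+R4 = 10230 Ω as a load on stage 1's tap.
Stage 1's lower leg becomes R2‖(R3+R4) = 1308 Ω, so V_mid = 10.2 × 1308/5208 = 2.562 V.
Stage 2 is itself unloaded: V_out = V_mid × R4/(R3+R4) = 2.562 × 9760/10230 = 2.44 V.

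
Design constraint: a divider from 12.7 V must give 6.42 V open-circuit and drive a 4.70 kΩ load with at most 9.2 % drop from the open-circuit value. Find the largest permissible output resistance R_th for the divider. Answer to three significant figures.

Loading drop = R_th/(R_th + R_L) ≤ 0.0920, so R_th ≤ R_L · ε/(1−ε) = 4.70 kΩ × 0.0920/0.9080 = 476 Ω.
(Any R1, R2 with R2/(R1+R2) = 0.506 and R1‖R2 ≤ 476 Ω will meet the spec.)

R_th ≤ 476 Ω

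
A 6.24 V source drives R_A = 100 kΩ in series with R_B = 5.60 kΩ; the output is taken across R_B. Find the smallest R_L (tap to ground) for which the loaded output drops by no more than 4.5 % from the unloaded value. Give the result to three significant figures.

Output resistance R_th = R_A‖R_B = (100 × 5.60)/105.6 = 5.303 kΩ.
The fractional drop is R_th/(R_th + R_L); requiring this ≤ 0.0450 gives R_L ≥ R_th(1/0.0450 − 1) = 5.303 × 21.22 = 113 kΩ.

R_L(min) ≈ 113 kΩ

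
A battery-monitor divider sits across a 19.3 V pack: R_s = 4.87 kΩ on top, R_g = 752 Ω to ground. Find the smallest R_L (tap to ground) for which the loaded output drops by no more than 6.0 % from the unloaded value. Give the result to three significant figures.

R_L(min) ≈ 10.2 kΩ

Output resistance R_th = R_s‖R_g = (4870 × 752)/5622 = 651.4 Ω.
The fractional drop is R_th/(R_th + R_L); requiring this ≤ 0.0600 gives R_L ≥ R_th(1/0.0600 − 1) = 651.4 × 15.67 = 10.2 kΩ.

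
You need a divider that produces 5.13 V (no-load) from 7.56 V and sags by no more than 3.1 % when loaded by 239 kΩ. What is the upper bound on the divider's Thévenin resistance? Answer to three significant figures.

R_th ≤ 7.65 kΩ

Loading drop = R_th/(R_th + R_L) ≤ 0.0310, so R_th ≤ R_L · ε/(1−ε) = 239 kΩ × 0.0310/0.9690 = 7.65 kΩ.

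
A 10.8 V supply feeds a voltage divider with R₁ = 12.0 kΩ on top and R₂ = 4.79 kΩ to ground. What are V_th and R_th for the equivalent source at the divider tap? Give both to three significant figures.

V_th = 3.08 V, R_th = 3.42 kΩ

V_th is the open-circuit tap voltage: 10.8 × 4.79/(12.0 + 4.79) = 3.08 V.
With the supply zeroed, R₁ and R₂ appear in parallel from the tap: R_th = R₁‖R₂ = (12.0 × 4.79)/16.79 = 3.42 kΩ.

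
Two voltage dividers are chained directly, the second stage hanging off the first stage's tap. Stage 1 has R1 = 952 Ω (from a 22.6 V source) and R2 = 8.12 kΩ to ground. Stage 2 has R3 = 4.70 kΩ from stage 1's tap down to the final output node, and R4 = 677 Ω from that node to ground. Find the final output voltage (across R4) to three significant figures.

V_out ≈ 2.20 V

Stage 2 presents R3+R4 = 5377 Ω as a load on stage 1's tap.
Stage 1's lower leg becomes R2‖(R3+R4) = 3235 Ω, so V_mid = 22.6 × 3235/4187 = 17.46 V.
Stage 2 is itself unloaded: V_out = V_mid × R4/(R3+R4) = 17.46 × 677/5377 = 2.20 V.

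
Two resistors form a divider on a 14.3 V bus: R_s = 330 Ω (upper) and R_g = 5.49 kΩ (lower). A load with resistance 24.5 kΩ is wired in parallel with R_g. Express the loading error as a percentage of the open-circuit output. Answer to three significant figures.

1.25 %

The divider's output (Thévenin) resistance is R_s‖R_g = 311.3 Ω.
Fractional drop under load = R_th/(R_th + R_L) = 311.3 / (311.3 + 24500) = 0.01255.
So the output falls by 1.25 %.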